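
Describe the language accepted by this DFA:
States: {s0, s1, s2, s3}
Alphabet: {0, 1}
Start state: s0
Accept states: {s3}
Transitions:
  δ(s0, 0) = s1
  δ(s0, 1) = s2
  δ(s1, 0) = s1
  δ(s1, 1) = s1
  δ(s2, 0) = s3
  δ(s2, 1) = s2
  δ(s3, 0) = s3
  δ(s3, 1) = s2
Testing a few strings:
  '1' → reject
  '11' → reject
  '0' → reject
  '011' → reject
State roles: s0=no input read; s1=started with 0 (dead); s2=started with 1, last symbol 1; s3=started with 1, last symbol 0
All binary strings that start with 1 and end with 0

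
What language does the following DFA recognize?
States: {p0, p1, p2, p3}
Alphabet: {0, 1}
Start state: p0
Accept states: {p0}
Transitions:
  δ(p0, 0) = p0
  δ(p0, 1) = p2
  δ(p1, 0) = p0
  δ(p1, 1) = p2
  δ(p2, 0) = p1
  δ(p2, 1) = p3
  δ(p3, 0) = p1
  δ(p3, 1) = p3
Testing a few strings:
  '0001' → reject
  '11' → reject
  '0100' → accept
  '00' → accept
State roles: p0=value ≡ 0 (mod 4); p1=value ≡ 2 (mod 4); p2=value ≡ 1 (mod 4); p3=value ≡ 3 (mod 4)
All binary strings representing a multiple of 4 (read in base 2; leading zeros allowed and ε counts as 0)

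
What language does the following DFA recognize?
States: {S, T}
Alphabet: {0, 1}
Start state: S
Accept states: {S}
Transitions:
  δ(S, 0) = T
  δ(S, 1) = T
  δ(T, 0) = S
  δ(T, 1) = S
Testing a few strings:
  '1' → reject
  '0' → reject
  '111' → reject
  '000' → reject
State roles: S=even length so far; T=odd length so far
All binary strings of even length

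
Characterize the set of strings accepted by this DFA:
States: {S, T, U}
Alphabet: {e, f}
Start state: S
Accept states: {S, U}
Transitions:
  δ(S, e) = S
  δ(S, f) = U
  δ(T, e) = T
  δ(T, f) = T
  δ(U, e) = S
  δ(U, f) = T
Testing a few strings:
  'eeff' → reject
  'feff' → reject
  'e' → accept
  'ee' → accept
State roles: S=last symbol not f (ok); T=saw ff (dead); U=last symbol f (ok)
All strings over {e,f} with no two consecutive f's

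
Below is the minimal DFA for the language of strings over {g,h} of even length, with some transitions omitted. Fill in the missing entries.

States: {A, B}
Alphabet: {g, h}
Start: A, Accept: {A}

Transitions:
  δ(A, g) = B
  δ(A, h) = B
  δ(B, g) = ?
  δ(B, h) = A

From the language and accept set, identify what each state tracks — A: even length so far; B: odd length so far.
Each missing δ(q, a) is the state matching the new tracked value after reading a.
δ(B, g) = A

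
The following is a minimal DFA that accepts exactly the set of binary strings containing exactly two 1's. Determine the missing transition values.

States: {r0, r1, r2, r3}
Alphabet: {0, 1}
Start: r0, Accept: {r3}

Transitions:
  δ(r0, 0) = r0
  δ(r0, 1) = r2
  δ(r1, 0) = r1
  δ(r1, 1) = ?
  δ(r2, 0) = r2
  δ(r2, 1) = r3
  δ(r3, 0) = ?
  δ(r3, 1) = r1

From the language and accept set, identify what each state tracks — r0: zero 1's; r1: ≥ three 1's (dead); r2: one 1; r3: two 1's.
Each missing δ(q, a) is the state matching the new tracked value after reading a.
δ(r1, 1) = r1; δ(r3, 0) = r3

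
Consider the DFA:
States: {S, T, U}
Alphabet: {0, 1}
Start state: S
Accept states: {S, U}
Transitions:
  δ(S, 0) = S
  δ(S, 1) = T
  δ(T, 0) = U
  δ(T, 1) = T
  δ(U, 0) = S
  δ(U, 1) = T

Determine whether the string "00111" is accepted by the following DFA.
Processing string "00111":
  S --0--> S
  S --0--> S
  S --1--> T
  T --1--> T
  T --1--> T
Final state: T
Accept states: {S, U}
No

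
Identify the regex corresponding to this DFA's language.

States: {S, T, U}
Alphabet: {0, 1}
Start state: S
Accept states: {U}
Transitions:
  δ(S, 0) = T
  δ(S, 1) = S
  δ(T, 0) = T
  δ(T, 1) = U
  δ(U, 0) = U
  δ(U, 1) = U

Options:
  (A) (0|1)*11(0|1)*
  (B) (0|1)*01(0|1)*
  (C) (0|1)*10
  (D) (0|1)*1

Check each option against the DFA on short strings; one disagreement eliminates an option:
  (A) (0|1)*11(0|1)*: on '01' the DFA goes S → T → U and accepts (U ∈ Accept), but the regex does not match it → eliminate
  (B) (0|1)*01(0|1)*: agrees with the DFA on every string of length ≤ 6
  (C) (0|1)*10: on '01' the DFA goes S → T → U and accepts (U ∈ Accept), but the regex does not match it → eliminate
  (D) (0|1)*1: on '1' the DFA goes S → S and rejects (S ∉ Accept), but the regex matches it → eliminate
Only (B) is consistent with the DFA.
(B) (0|1)*01(0|1)*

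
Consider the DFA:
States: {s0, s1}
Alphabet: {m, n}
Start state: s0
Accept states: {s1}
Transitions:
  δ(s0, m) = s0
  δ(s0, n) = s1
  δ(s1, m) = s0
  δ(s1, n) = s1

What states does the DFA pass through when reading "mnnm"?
read 'm': s0 → s0
  read 'n': s0 → s1
  read 'n': s1 → s1
  read 'm': s1 → s0
s0 -> s0 -> s1 -> s1 -> s0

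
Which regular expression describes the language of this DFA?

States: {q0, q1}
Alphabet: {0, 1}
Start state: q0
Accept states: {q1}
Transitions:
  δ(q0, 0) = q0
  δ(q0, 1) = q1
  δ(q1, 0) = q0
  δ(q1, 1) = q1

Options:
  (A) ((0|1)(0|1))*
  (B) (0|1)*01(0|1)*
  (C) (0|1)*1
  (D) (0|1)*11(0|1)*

Check each option against the DFA on short strings; one disagreement eliminates an option:
  (A) ((0|1)(0|1))*: on ε the DFA stays in q0 and rejects (q0 ∉ Accept), but the regex matches it → eliminate
  (B) (0|1)*01(0|1)*: on '1' the DFA goes q0 → q1 and accepts (q1 ∈ Accept), but the regex does not match it → eliminate
  (C) (0|1)*1: agrees with the DFA on every string of length ≤ 6
  (D) (0|1)*11(0|1)*: on '1' the DFA goes q0 → q1 and accepts (q1 ∈ Accept), but the regex does not match it → eliminate
Only (C) is consistent with the DFA.
(C) (0|1)*1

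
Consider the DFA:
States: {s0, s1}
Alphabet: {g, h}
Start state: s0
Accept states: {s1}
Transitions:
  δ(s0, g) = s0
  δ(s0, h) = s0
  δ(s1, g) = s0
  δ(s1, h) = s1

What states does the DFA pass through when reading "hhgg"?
read 'h': s0 → s0
  read 'h': s0 → s0
  read 'g': s0 → s0
  read 'g': s0 → s0
s0 -> s0 -> s0 -> s0 -> s0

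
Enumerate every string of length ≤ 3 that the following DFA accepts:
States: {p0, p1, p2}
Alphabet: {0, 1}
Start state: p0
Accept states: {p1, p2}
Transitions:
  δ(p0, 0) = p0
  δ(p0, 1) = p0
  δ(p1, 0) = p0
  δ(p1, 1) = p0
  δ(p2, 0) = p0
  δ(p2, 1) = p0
None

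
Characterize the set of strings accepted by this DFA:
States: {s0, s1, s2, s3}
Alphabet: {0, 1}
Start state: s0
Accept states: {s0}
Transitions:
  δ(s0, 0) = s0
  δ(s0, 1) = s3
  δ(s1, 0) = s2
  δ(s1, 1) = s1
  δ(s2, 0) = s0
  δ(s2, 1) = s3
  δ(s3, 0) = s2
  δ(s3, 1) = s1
Testing a few strings:
  '1' → reject
  '0010' → reject
  '0' → accept
  '10' → reject
State roles: s0=value ≡ 0 (mod 4); s1=value ≡ 3 (mod 4); s2=value ≡ 2 (mod 4); s3=value ≡ 1 (mod 4)
All binary strings representing a multiple of 4 (read in base 2; leading zeros allowed and ε counts as 0)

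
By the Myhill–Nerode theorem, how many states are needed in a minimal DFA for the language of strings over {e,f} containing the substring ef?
By Myhill–Nerode, count the distinguishable equivalence classes: 3 classes — one per longest suffix of the input that is a prefix of 'ef' (lengths 0 through 1), plus an absorbing 'already seen ef' class.
3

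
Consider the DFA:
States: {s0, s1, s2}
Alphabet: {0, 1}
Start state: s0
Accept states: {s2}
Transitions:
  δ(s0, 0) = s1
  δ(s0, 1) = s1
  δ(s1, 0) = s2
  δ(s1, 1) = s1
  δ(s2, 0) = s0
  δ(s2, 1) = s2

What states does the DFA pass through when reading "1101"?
read '1': s0 → s1
  read '1': s1 → s1
  read '0': s1 → s2
  read '1': s2 → s2
s0 -> s1 -> s1 -> s2 -> s2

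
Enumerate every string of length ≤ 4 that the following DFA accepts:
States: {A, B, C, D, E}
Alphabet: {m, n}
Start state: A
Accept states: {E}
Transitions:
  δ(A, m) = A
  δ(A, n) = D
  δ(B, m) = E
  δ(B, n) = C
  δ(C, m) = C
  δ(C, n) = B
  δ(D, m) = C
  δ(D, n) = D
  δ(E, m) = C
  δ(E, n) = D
nmnm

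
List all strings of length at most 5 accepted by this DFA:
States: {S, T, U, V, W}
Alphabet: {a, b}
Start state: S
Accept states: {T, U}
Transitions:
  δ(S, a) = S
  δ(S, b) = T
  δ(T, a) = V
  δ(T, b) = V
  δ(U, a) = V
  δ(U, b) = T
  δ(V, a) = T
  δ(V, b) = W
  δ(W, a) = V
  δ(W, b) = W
b, ab, aab, baa, bba, aaab, abaa, abba, aaaab, aabaa, aabba, baaaa, baaba, babaa, bbaaa, bbaba, bbbaa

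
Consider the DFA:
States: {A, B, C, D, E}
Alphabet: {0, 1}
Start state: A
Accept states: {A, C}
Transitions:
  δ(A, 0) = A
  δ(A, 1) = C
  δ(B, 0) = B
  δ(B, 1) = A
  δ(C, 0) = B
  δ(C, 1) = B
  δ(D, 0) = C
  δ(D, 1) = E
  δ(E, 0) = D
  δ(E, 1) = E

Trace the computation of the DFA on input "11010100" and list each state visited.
read '1': A → C
  read '1': C → B
  read '0': B → B
  read '1': B → A
  read '0': A → A
  read '1': A → C
  read '0': C → B
  read '0': B → B
A -> C -> B -> B -> A -> A -> C -> B -> B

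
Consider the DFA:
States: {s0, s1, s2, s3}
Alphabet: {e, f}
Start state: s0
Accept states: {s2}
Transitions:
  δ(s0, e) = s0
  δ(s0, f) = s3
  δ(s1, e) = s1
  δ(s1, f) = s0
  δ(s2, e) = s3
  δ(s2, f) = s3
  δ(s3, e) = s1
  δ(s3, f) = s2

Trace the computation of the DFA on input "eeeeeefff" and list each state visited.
read 'e': s0 → s0
  read 'e': s0 → s0
  read 'e': s0 → s0
  read 'e': s0 → s0
  read 'e': s0 → s0
  read 'e': s0 → s0
  read 'f': s0 → s3
  read 'f': s3 → s2
  read 'f': s2 → s3
s0 -> s0 -> s0 -> s0 -> s0 -> s0 -> s0 -> s3 -> s2 -> s3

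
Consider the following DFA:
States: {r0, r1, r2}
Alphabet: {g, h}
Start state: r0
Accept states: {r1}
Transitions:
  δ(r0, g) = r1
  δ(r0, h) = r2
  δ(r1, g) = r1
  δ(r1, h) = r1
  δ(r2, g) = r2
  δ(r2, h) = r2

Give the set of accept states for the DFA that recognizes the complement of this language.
Complement accept states = All states \ Original accept states
= {r0, r1, r2} \ {r1}
{r0, r2}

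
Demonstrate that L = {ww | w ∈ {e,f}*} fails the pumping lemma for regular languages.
Assume L is regular with pumping length p. Idea: pumping the leading e-block breaks the equality of the two halves.
Choose s = e^p f e^p f ∈ L (with w = e^p f). |s| = 2p+2 ≥ p. By the pumping lemma, s = xyz with |xy| ≤ p, |y| > 0, so y = e^k with k ≥ 1, in the first e-block. Then xy²z = e^(p+k) f e^p f, of length 2p+2+k. If k is odd this length is odd, so it cannot be of the form ww. If k is even, each half has length p+1+k/2 ≤ p+k, so the first half lies entirely inside the leading e-block and contains no f, while the second half ends in f; the halves differ. Either way xy²z ∉ L.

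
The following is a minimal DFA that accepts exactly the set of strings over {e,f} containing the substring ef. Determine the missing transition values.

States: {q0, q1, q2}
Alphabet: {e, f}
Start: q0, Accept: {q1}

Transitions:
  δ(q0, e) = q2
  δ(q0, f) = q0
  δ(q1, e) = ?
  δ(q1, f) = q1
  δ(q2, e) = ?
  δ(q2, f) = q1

From the language and accept set, identify what each state tracks — q0: no e seen yet; q1: substring ef seen; q2: seen a e, waiting for f.
Each missing δ(q, a) is the state matching the new tracked value after reading a.
δ(q1, e) = q1; δ(q2, e) = q2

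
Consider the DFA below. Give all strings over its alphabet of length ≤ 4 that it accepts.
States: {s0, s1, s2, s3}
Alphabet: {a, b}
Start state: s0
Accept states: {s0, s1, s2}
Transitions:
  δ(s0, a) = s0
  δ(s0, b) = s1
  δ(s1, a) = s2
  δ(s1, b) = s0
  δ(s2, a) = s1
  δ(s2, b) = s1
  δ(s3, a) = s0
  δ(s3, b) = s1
ε, a, b, aa, ab, ba, bb, aaa, aab, aba, abb, baa, bab, bba, bbb, aaaa, aaab, aaba, aabb, abaa, abab, abba, abbb, baaa, baab, baba, babb, bbaa, bbab, bbba, bbbb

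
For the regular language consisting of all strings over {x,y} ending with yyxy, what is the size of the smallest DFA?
By Myhill–Nerode, count the distinguishable equivalence classes: 5 classes — one per longest suffix of the input that is a prefix of 'yyxy' (lengths 0 through 4); only the length-4 class is accepting.
5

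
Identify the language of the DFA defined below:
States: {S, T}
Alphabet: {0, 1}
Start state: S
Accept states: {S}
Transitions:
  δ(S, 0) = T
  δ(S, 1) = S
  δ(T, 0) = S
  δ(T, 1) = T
Testing a few strings:
  '11' → accept
  '10' → reject
  '1' → accept
  '101' → reject
State roles: S=even number of 0's so far; T=odd number of 0's so far
All binary strings with an even number of 0's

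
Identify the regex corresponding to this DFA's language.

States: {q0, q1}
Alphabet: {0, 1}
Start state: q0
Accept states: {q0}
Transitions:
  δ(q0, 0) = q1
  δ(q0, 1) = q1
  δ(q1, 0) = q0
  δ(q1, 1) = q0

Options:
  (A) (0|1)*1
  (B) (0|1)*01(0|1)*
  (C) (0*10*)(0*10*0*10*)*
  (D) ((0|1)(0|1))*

Check each option against the DFA on short strings; one disagreement eliminates an option:
  (A) (0|1)*1: on ε the DFA stays in q0 and accepts (q0 ∈ Accept), but the regex does not match it → eliminate
  (B) (0|1)*01(0|1)*: on ε the DFA stays in q0 and accepts (q0 ∈ Accept), but the regex does not match it → eliminate
  (C) (0*10*)(0*10*0*10*)*: on ε the DFA stays in q0 and accepts (q0 ∈ Accept), but the regex does not match it → eliminate
  (D) ((0|1)(0|1))*: agrees with the DFA on every string of length ≤ 6
Only (D) is consistent with the DFA.
(D) ((0|1)(0|1))*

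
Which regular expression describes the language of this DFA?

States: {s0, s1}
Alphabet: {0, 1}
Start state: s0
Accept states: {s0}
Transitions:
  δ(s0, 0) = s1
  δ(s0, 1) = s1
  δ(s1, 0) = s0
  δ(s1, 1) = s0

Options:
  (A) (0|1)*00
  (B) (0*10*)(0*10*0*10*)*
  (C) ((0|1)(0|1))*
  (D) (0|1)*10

Check each option against the DFA on short strings; one disagreement eliminates an option:
  (A) (0|1)*00: on ε the DFA stays in s0 and accepts (s0 ∈ Accept), but the regex does not match it → eliminate
  (B) (0*10*)(0*10*0*10*)*: on ε the DFA stays in s0 and accepts (s0 ∈ Accept), but the regex does not match it → eliminate
  (C) ((0|1)(0|1))*: agrees with the DFA on every string of length ≤ 6
  (D) (0|1)*10: on ε the DFA stays in s0 and accepts (s0 ∈ Accept), but the regex does not match it → eliminate
Only (C) is consistent with the DFA.
(C) ((0|1)(0|1))*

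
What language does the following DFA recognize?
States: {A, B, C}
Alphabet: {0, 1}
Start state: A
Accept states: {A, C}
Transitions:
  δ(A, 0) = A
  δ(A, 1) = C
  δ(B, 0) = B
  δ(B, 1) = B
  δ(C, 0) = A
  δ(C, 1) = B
Testing a few strings:
  '10' → accept
  '0011' → reject
  '011' → reject
  '00' → accept
State roles: A=last symbol not 1 (ok); B=saw 11 (dead); C=last symbol 1 (ok)
All binary strings with no two consecutive 1's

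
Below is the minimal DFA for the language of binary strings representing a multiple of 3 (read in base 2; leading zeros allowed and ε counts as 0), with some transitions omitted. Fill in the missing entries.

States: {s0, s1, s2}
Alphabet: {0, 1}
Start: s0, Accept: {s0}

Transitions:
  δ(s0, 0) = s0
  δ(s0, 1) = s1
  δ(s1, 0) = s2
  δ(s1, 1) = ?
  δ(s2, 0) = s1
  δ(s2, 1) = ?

From the language and accept set, identify what each state tracks — s0: value ≡ 0 (mod 3); s1: value ≡ 1 (mod 3); s2: value ≡ 2 (mod 3).
Each missing δ(q, a) is the state matching the new tracked value after reading a.
δ(s1, 1) = s0; δ(s2, 1) = s2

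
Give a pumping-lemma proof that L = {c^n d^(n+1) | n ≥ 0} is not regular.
Assume L is regular with pumping length p. Idea: pumping the c-block breaks the fixed offset of 1.
Choose s = c^p d^(p+1) ∈ L. By the pumping lemma, s = xyz with |xy| ≤ p, |y| > 0, so y = c^k with k ≥ 1. Then xy²z = c^(p+k) d^(p+1). For this to be in L we would need p+1 = (p+k)+1, i.e. k = 0, contradicting k ≥ 1. So xy²z ∉ L.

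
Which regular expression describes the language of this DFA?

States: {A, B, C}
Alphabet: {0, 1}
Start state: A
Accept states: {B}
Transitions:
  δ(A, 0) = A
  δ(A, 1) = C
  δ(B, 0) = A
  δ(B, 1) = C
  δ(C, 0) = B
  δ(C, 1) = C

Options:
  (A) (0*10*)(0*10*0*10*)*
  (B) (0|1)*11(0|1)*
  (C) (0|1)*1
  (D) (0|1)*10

Check each option against the DFA on short strings; one disagreement eliminates an option:
  (A) (0*10*)(0*10*0*10*)*: on '1' the DFA goes A → C and rejects (C ∉ Accept), but the regex matches it → eliminate
  (B) (0|1)*11(0|1)*: on '10' the DFA goes A → C → B and accepts (B ∈ Accept), but the regex does not match it → eliminate
  (C) (0|1)*1: on '1' the DFA goes A → C and rejects (C ∉ Accept), but the regex matches it → eliminate
  (D) (0|1)*10: agrees with the DFA on every string of length ≤ 6
Only (D) is consistent with the DFA.
(D) (0|1)*10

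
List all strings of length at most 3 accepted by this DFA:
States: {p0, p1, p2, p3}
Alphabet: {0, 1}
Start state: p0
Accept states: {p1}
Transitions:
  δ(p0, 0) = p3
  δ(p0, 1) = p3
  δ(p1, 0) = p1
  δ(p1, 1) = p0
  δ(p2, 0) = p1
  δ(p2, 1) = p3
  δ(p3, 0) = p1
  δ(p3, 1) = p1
00, 01, 10, 11, 000, 010, 100, 110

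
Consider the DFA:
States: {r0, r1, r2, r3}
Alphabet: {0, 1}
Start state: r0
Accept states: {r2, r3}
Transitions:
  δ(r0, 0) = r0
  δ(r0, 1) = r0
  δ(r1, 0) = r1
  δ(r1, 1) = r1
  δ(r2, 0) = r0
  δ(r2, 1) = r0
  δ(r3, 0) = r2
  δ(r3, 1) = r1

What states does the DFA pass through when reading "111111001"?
read '1': r0 → r0
  read '1': r0 → r0
  read '1': r0 → r0
  read '1': r0 → r0
  read '1': r0 → r0
  read '1': r0 → r0
  read '0': r0 → r0
  read '0': r0 → r0
  read '1': r0 → r0
r0 -> r0 -> r0 -> r0 -> r0 -> r0 -> r0 -> r0 -> r0 -> r0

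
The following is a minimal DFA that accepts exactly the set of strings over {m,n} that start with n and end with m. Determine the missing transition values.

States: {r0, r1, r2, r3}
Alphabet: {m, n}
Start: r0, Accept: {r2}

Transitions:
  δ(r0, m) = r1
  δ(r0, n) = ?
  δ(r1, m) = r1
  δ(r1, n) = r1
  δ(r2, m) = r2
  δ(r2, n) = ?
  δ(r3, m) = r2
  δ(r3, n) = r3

From the language and accept set, identify what each state tracks — r0: no input read; r1: started with m (dead); r2: started with n, last symbol m; r3: started with n, last symbol n.
Each missing δ(q, a) is the state matching the new tracked value after reading a.
δ(r0, n) = r3; δ(r2, n) = r3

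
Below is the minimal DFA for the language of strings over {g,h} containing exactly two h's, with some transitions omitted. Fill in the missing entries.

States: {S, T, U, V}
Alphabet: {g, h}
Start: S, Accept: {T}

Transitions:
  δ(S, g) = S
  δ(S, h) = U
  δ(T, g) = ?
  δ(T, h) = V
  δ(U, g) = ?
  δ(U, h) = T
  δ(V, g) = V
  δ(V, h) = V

From the language and accept set, identify what each state tracks — S: zero h's; T: two h's; U: one h; V: ≥ three h's (dead).
Each missing δ(q, a) is the state matching the new tracked value after reading a.
δ(T, g) = T; δ(U, g) = U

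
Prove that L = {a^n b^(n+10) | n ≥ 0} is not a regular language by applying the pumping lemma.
Assume L is regular with pumping length p. Idea: pumping the a-block breaks the fixed offset of 10.
Choose s = a^p b^(p+10) ∈ L. By the pumping lemma, s = xyz with |xy| ≤ p, |y| > 0, so y = a^k with k ≥ 1. Then xy²z = a^(p+k) b^(p+10). For this to be in L we would need p+10 = (p+k)+10, i.e. k = 0, contradicting k ≥ 1. So xy²z ∉ L.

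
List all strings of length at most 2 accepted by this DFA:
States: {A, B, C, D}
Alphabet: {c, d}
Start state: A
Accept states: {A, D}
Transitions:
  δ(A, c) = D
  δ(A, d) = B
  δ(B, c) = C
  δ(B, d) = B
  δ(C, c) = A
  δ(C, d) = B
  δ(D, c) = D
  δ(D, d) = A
ε, c, cc, cd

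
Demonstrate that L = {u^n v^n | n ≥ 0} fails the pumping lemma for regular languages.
Assume L is regular with pumping length p. Idea: pumping the u-block changes the count balance.
Choose s = u^p v^p (length 2p ≥ p). By the pumping lemma, s = xyz with |xy| ≤ p, |y| > 0. So y = u^k for some k > 0 (since xy is entirely within the u's). Pumping gives xy²z = u^(p+k) v^p, which is not in L since p+k ≠ p.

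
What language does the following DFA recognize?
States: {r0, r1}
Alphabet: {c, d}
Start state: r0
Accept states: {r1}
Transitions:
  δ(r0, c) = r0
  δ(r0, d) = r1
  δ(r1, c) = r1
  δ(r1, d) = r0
Testing a few strings:
  'd' → accept
  'c' → reject
  'ccd' → accept
  'dc' → accept
State roles: r0=even number of d's so far; r1=odd number of d's so far
All strings over {c,d} with an odd number of d's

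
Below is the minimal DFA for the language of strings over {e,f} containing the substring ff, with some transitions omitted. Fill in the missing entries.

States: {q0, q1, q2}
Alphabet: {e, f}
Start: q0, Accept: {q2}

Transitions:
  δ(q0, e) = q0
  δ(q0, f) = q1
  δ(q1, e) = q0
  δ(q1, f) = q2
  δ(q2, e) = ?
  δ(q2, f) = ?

From the language and accept set, identify what each state tracks — q0: no progress toward ff; q1: one trailing f; q2: substring ff seen.
Each missing δ(q, a) is the state matching the new tracked value after reading a.
δ(q2, e) = q2; δ(q2, f) = q2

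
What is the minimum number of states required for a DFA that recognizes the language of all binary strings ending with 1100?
By Myhill–Nerode, count the distinguishable equivalence classes: 5 classes — one per longest suffix of the input that is a prefix of '1100' (lengths 0 through 4); only the length-4 class is accepting.
5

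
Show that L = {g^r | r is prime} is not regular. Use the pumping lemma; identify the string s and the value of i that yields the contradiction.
Assume L is regular with pumping length p. Idea: pumping by a suitable count produces a composite length.
Let q be a prime with q ≥ p and choose s = g^q ∈ L. By the pumping lemma, s = xyz with |xy| ≤ p, |y| = k ≥ 1. Take i = q+1: |xy^(q+1)z| = q + q·k = q(1+k). Since q ≥ 2 and 1+k ≥ 2, q(1+k) is composite, so xy^(q+1)z ∉ L.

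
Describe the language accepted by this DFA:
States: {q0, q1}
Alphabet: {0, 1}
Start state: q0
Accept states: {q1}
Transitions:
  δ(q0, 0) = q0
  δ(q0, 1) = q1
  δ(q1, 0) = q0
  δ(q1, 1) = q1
Testing a few strings:
  '01' → accept
  '0' → reject
  '101' → accept
  '001' → accept
State roles: q0=last symbol not 1; q1=last symbol is 1
All binary strings ending with 1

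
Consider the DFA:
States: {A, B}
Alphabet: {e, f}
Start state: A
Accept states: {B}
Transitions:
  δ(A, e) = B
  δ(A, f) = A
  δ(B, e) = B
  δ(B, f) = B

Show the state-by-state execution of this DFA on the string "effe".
read 'e': A → B
  read 'f': B → B
  read 'f': B → B
  read 'e': B → B
A -> B -> B -> B -> B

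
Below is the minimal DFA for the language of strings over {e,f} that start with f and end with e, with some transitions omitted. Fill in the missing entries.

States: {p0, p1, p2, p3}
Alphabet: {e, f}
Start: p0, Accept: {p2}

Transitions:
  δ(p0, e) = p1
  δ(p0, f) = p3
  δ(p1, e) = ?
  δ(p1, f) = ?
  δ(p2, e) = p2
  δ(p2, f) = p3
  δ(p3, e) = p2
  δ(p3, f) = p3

From the language and accept set, identify what each state tracks — p0: no input read; p1: started with e (dead); p2: started with f, last symbol e; p3: started with f, last symbol f.
Each missing δ(q, a) is the state matching the new tracked value after reading a.
δ(p1, e) = p1; δ(p1, f) = p1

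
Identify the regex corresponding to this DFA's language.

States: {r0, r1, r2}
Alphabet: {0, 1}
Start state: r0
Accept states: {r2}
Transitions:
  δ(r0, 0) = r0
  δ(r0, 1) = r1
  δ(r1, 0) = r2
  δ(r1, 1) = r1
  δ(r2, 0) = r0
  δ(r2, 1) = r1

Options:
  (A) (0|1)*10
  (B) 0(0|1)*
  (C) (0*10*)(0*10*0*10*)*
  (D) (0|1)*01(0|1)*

Check each option against the DFA on short strings; one disagreement eliminates an option:
  (A) (0|1)*10: agrees with the DFA on every string of length ≤ 6
  (B) 0(0|1)*: on '0' the DFA goes r0 → r0 and rejects (r0 ∉ Accept), but the regex matches it → eliminate
  (C) (0*10*)(0*10*0*10*)*: on '1' the DFA goes r0 → r1 and rejects (r1 ∉ Accept), but the regex matches it → eliminate
  (D) (0|1)*01(0|1)*: on '01' the DFA goes r0 → r0 → r1 and rejects (r1 ∉ Accept), but the regex matches it → eliminate
Only (A) is consistent with the DFA.
(A) (0|1)*10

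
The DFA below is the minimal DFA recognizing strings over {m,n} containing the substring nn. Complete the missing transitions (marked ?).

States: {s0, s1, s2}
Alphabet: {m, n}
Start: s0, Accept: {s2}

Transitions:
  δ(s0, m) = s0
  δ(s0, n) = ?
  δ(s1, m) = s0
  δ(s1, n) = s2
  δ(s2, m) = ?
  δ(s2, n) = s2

From the language and accept set, identify what each state tracks — s0: no progress toward nn; s1: one trailing n; s2: substring nn seen.
Each missing δ(q, a) is the state matching the new tracked value after reading a.
δ(s0, n) = s1; δ(s2, m) = s2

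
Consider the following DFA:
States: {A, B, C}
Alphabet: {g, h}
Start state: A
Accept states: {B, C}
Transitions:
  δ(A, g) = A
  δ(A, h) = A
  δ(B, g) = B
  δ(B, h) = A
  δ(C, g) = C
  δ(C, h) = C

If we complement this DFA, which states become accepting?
Complement accept states = All states \ Original accept states
= {A, B, C} \ {B, C}
{A}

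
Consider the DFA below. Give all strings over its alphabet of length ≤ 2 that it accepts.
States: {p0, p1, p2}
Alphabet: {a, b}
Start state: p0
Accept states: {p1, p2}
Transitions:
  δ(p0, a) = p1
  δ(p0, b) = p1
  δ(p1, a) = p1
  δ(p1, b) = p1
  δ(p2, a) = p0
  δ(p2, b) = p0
a, b, aa, ab, ba, bb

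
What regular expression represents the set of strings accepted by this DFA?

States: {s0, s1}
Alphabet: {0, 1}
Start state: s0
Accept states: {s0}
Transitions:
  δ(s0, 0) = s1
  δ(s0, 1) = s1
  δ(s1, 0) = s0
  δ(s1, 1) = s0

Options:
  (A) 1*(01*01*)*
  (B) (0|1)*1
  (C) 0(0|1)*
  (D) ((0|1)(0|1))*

Check each option against the DFA on short strings; one disagreement eliminates an option:
  (A) 1*(01*01*)*: on '1' the DFA goes s0 → s1 and rejects (s1 ∉ Accept), but the regex matches it → eliminate
  (B) (0|1)*1: on ε the DFA stays in s0 and accepts (s0 ∈ Accept), but the regex does not match it → eliminate
  (C) 0(0|1)*: on ε the DFA stays in s0 and accepts (s0 ∈ Accept), but the regex does not match it → eliminate
  (D) ((0|1)(0|1))*: agrees with the DFA on every string of length ≤ 6
Only (D) is consistent with the DFA.
(D) ((0|1)(0|1))*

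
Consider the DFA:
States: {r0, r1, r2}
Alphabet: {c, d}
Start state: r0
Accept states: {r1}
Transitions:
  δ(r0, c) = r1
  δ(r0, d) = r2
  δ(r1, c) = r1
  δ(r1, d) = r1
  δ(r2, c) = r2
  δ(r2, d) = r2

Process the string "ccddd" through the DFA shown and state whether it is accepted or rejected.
Processing string "ccddd":
  r0 --c--> r1
  r1 --c--> r1
  r1 --d--> r1
  r1 --d--> r1
  r1 --d--> r1
Final state: r1
Accept states: {r1}
Yes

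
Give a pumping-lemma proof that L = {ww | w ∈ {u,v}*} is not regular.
Assume L is regular with pumping length p. Idea: pumping the leading u-block breaks the equality of the two halves.
Choose s = u^p v u^p v ∈ L (with w = u^p v). |s| = 2p+2 ≥ p. By the pumping lemma, s = xyz with |xy| ≤ p, |y| > 0, so y = u^k with k ≥ 1, in the first u-block. Then xy²z = u^(p+k) v u^p v, of length 2p+2+k. If k is odd this length is odd, so it cannot be of the form ww. If k is even, each half has length p+1+k/2 ≤ p+k, so the first half lies entirely inside the leading u-block and contains no v, while the second half ends in v; the halves differ. Either way xy²z ∉ L.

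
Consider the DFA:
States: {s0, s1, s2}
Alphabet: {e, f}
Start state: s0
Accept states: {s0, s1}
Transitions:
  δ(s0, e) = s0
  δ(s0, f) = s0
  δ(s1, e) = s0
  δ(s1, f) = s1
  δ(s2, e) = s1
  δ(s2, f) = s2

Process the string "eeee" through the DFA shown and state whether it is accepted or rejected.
Processing string "eeee":
  s0 --e--> s0
  s0 --e--> s0
  s0 --e--> s0
  s0 --e--> s0
Final state: s0
Accept states: {s0, s1}
Yes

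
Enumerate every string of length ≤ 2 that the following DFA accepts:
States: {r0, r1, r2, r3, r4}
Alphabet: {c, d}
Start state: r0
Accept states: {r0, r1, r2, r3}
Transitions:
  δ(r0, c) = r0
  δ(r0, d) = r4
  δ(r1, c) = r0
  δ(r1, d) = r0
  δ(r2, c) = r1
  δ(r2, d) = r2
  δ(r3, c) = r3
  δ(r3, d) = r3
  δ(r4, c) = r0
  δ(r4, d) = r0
ε, c, cc, dc, dd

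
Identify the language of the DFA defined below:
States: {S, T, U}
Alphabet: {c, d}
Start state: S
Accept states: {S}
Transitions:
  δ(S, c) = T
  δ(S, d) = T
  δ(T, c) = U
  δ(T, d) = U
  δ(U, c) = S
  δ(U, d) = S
Testing a few strings:
  'dc' → reject
  'cd' → reject
  'cdc' → accept
  'c' → reject
State roles: S=length ≡ 0 (mod 3); T=length ≡ 1 (mod 3); U=length ≡ 2 (mod 3)
All strings over {c,d} whose length is a multiple of 3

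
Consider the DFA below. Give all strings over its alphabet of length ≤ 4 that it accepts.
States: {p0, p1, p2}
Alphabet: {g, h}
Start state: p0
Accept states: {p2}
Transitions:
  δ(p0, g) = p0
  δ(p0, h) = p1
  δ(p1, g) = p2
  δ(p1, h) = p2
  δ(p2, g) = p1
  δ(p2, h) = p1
hg, hh, ghg, ghh, gghg, gghh, hggg, hggh, hghg, hghh, hhgg, hhgh, hhhg, hhhh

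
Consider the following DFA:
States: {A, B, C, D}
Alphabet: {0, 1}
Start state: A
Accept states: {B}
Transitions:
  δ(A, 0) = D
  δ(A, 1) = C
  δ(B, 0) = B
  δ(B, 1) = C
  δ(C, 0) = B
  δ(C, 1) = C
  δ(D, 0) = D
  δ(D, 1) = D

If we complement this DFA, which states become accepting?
Complement accept states = All states \ Original accept states
= {A, B, C, D} \ {B}
{A, C, D}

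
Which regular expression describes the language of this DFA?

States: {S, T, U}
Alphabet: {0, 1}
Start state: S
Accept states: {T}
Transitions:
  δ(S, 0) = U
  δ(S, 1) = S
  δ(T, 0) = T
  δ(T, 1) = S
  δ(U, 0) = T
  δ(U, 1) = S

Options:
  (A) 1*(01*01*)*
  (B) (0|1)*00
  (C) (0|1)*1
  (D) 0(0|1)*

Check each option against the DFA on short strings; one disagreement eliminates an option:
  (A) 1*(01*01*)*: on ε the DFA stays in S and rejects (S ∉ Accept), but the regex matches it → eliminate
  (B) (0|1)*00: agrees with the DFA on every string of length ≤ 6
  (C) (0|1)*1: on '1' the DFA goes S → S and rejects (S ∉ Accept), but the regex matches it → eliminate
  (D) 0(0|1)*: on '0' the DFA goes S → U and rejects (U ∉ Accept), but the regex matches it → eliminate
Only (B) is consistent with the DFA.
(B) (0|1)*00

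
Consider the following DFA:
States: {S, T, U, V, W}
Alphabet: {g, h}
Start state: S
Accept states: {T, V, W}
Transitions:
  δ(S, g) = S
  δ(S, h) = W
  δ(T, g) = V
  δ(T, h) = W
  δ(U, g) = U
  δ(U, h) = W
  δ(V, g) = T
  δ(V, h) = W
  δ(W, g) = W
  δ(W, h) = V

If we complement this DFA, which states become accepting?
Complement accept states = All states \ Original accept states
= {S, T, U, V, W} \ {T, V, W}
{S, U}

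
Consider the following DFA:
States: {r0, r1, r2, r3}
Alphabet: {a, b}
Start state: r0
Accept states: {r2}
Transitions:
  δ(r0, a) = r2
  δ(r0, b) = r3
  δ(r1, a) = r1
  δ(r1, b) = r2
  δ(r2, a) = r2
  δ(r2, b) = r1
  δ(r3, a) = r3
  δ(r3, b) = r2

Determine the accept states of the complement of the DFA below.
Complement accept states = All states \ Original accept states
= {r0, r1, r2, r3} \ {r2}
{r0, r1, r3}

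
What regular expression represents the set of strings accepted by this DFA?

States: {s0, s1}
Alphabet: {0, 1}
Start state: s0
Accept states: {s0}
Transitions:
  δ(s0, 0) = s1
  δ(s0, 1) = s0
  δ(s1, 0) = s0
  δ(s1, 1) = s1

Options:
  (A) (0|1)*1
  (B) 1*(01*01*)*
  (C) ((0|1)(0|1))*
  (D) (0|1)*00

Check each option against the DFA on short strings; one disagreement eliminates an option:
  (A) (0|1)*1: on ε the DFA stays in s0 and accepts (s0 ∈ Accept), but the regex does not match it → eliminate
  (B) 1*(01*01*)*: agrees with the DFA on every string of length ≤ 6
  (C) ((0|1)(0|1))*: on '1' the DFA goes s0 → s0 and accepts (s0 ∈ Accept), but the regex does not match it → eliminate
  (D) (0|1)*00: on ε the DFA stays in s0 and accepts (s0 ∈ Accept), but the regex does not match it → eliminate
Only (B) is consistent with the DFA.
(B) 1*(01*01*)*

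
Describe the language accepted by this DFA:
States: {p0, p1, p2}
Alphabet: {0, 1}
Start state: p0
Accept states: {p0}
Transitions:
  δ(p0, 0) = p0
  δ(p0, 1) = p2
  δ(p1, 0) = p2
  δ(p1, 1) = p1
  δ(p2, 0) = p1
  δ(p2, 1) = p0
Testing a few strings:
  '111' → reject
  '11' → accept
  '0' → accept
  '0111' → reject
State roles: p0=value ≡ 0 (mod 3); p1=value ≡ 2 (mod 3); p2=value ≡ 1 (mod 3)
All binary strings representing a multiple of 3 (read in base 2; leading zeros allowed and ε counts as 0)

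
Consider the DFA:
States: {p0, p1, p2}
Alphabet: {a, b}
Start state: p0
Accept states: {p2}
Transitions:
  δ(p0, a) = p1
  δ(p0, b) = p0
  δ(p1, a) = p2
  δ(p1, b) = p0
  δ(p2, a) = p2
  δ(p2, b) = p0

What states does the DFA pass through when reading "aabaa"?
read 'a': p0 → p1
  read 'a': p1 → p2
  read 'b': p2 → p0
  read 'a': p0 → p1
  read 'a': p1 → p2
p0 -> p1 -> p2 -> p0 -> p1 -> p2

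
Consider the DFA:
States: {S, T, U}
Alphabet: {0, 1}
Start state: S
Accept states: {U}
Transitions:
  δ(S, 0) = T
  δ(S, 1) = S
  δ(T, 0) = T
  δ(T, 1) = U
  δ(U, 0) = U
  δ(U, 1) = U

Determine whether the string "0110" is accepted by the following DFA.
Processing string "0110":
  S --0--> T
  T --1--> U
  U --1--> U
  U --0--> U
Final state: U
Accept states: {U}
Yes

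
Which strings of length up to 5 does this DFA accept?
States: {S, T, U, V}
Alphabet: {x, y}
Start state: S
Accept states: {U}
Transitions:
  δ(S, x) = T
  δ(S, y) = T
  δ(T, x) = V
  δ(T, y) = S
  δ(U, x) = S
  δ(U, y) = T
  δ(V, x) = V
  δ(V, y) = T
None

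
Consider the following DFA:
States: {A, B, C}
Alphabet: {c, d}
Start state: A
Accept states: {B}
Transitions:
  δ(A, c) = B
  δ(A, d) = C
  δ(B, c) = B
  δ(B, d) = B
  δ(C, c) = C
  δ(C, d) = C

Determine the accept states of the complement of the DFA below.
Complement accept states = All states \ Original accept states
= {A, B, C} \ {B}
{A, C}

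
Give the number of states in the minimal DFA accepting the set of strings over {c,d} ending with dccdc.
By Myhill–Nerode, count the distinguishable equivalence classes: 6 classes — one per longest suffix of the input that is a prefix of 'dccdc' (lengths 0 through 5); only the length-5 class is accepting.
6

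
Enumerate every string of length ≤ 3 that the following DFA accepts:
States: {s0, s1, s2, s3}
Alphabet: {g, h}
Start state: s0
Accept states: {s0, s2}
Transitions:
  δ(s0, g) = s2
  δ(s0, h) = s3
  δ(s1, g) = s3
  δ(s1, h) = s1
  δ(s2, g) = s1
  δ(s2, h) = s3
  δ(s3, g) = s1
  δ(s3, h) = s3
ε, g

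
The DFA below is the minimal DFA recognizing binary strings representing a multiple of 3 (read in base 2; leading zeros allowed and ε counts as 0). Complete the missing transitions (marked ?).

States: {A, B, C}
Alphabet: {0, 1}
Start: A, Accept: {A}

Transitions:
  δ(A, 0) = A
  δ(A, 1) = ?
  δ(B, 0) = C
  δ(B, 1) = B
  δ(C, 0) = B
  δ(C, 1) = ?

From the language and accept set, identify what each state tracks — A: value ≡ 0 (mod 3); B: value ≡ 2 (mod 3); C: value ≡ 1 (mod 3).
Each missing δ(q, a) is the state matching the new tracked value after reading a.
δ(A, 1) = C; δ(C, 1) = A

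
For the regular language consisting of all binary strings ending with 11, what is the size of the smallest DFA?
By Myhill–Nerode, count the distinguishable equivalence classes: 3 classes — one per longest suffix of the input that is a prefix of '11' (lengths 0 through 2); only the length-2 class is accepting.
3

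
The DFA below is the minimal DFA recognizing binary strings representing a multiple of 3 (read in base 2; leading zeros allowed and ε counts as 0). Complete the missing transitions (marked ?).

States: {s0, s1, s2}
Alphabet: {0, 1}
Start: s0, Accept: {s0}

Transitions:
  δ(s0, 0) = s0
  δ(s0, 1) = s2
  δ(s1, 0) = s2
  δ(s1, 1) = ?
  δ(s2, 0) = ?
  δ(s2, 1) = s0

From the language and accept set, identify what each state tracks — s0: value ≡ 0 (mod 3); s1: value ≡ 2 (mod 3); s2: value ≡ 1 (mod 3).
Each missing δ(q, a) is the state matching the new tracked value after reading a.
δ(s1, 1) = s1; δ(s2, 0) = s1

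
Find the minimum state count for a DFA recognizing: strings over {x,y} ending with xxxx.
By Myhill–Nerode, count the distinguishable equivalence classes: 5 classes — one per longest suffix of the input that is a prefix of 'xxxx' (lengths 0 through 4); only the length-4 class is accepting.
5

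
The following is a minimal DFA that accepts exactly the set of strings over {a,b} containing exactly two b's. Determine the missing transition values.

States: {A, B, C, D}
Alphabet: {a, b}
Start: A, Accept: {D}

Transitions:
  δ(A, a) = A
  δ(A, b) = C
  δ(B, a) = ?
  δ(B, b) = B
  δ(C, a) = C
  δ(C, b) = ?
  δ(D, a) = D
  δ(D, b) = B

From the language and accept set, identify what each state tracks — A: zero b's; B: ≥ three b's (dead); C: one b; D: two b's.
Each missing δ(q, a) is the state matching the new tracked value after reading a.
δ(B, a) = B; δ(C, b) = D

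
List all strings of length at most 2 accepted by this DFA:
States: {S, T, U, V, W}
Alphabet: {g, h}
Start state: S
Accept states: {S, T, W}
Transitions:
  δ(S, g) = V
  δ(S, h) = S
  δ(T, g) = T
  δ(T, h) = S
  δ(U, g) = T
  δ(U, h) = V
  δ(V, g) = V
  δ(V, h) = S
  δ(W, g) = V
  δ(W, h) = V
ε, h, gh, hh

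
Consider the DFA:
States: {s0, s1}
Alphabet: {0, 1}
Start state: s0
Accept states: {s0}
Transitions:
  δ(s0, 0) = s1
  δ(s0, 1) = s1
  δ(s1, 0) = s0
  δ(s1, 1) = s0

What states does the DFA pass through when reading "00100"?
read '0': s0 → s1
  read '0': s1 → s0
  read '1': s0 → s1
  read '0': s1 → s0
  read '0': s0 → s1
s0 -> s1 -> s0 -> s1 -> s0 -> s1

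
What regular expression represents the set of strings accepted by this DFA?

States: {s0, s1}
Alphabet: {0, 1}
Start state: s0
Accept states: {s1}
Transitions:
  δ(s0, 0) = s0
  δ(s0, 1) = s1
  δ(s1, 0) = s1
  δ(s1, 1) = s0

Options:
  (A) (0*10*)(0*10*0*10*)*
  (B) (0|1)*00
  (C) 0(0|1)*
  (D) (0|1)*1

Check each option against the DFA on short strings; one disagreement eliminates an option:
  (A) (0*10*)(0*10*0*10*)*: agrees with the DFA on every string of length ≤ 6
  (B) (0|1)*00: on '1' the DFA goes s0 → s1 and accepts (s1 ∈ Accept), but the regex does not match it → eliminate
  (C) 0(0|1)*: on '0' the DFA goes s0 → s0 and rejects (s0 ∉ Accept), but the regex matches it → eliminate
  (D) (0|1)*1: on '10' the DFA goes s0 → s1 → s1 and accepts (s1 ∈ Accept), but the regex does not match it → eliminate
Only (A) is consistent with the DFA.
(A) (0*10*)(0*10*0*10*)*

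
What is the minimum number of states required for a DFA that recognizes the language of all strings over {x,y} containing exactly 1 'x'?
By Myhill–Nerode, count the distinguishable equivalence classes: 3 classes — having seen 0, 1, or >1 copies of 'x'; the count-1 class is the only accepting one and >1 is dead.
3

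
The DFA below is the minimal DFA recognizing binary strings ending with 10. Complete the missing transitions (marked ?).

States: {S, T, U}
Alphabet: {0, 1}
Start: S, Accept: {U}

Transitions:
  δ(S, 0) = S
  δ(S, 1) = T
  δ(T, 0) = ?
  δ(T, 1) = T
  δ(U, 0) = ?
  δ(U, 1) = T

From the language and accept set, identify what each state tracks — S: no suffix match; T: one trailing 1; U: suffix is 10.
Each missing δ(q, a) is the state matching the new tracked value after reading a.
δ(T, 0) = U; δ(U, 0) = S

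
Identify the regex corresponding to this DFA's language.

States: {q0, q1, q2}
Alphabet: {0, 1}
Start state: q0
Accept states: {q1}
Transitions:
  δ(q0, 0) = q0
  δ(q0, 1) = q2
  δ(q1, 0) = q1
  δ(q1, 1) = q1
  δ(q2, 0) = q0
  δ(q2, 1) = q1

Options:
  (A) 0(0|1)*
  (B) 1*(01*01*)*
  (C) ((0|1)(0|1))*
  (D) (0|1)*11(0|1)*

Check each option against the DFA on short strings; one disagreement eliminates an option:
  (A) 0(0|1)*: on '0' the DFA goes q0 → q0 and rejects (q0 ∉ Accept), but the regex matches it → eliminate
  (B) 1*(01*01*)*: on ε the DFA stays in q0 and rejects (q0 ∉ Accept), but the regex matches it → eliminate
  (C) ((0|1)(0|1))*: on ε the DFA stays in q0 and rejects (q0 ∉ Accept), but the regex matches it → eliminate
  (D) (0|1)*11(0|1)*: agrees with the DFA on every string of length ≤ 6
Only (D) is consistent with the DFA.
(D) (0|1)*11(0|1)*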